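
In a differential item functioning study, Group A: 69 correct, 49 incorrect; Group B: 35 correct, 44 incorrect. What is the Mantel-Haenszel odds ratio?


Odds_A = 69/49 = 1.4082
Odds_B = 35/44 = 0.7955
OR = Odds_A / Odds_B = 1.4082 / 0.7955
Exactly, OR = (69 * 44) / (49 * 35) = 3036 / 1715
OR = 1.7703

1.7703


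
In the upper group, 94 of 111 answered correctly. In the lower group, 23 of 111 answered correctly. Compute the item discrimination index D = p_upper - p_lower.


p_upper = 94/111 = 0.8468
p_lower = 23/111 = 0.2072
D = 0.8468 - 0.2072 = 0.6396

0.6396


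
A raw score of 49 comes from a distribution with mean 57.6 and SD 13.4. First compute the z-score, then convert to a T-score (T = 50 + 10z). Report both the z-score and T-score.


z = (X - mean) / SD = (49 - 57.6) / 13.4
z = -8.6 / 13.4
z = -0.6418
T-score = T = 50 + 10z
Carry z at full precision (z = -8.6 / 13.4) into the conversion:
T-score = 50 + 10 * (-8.6 / 13.4) = 50 + -86 / 13.4
T-score = 50 + -6.4179
T-score = 43.5821

43.5821


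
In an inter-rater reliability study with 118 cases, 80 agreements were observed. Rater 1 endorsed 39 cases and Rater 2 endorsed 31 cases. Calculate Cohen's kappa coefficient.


P_o = 80/118 = 0.677966
P_e = (39*31 + 79*87) / 13924 = 0.580437
kappa = (P_o - P_e) / (1 - P_e)
kappa = (0.677966 - 0.580437) / (1 - 0.580437)
kappa = 0.2325

0.2325


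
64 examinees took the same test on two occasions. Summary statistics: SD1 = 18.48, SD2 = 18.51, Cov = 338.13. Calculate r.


r = cov(X,Y) / (SD_X * SD_Y)
r = 338.13 / (18.48 * 18.51)
r = 338.13 / 342.0648
r = 0.9885

0.9885


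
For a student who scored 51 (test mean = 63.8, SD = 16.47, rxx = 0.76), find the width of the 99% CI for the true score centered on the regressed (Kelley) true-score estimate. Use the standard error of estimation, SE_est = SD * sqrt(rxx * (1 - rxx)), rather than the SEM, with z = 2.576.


True score estimate = 0.76*51 + 0.24*63.8 = 54.072
SE_est = SD * sqrt(rxx * (1 - rxx)) = 16.47 * sqrt(0.76 * 0.24) = 16.47 * sqrt(0.1824) = 7.034059
CI = T_est +/- z * SE_est, so width = 2 * z * SE_est = 2 * 2.576 * 7.034059
Width = 36.2395

36.2395


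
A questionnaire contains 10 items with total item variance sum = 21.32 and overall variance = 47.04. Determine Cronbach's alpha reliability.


alpha = (k/(k-1)) * (1 - sum(si^2)/s_total^2)
= (10/9) * (1 - 21.32/47.04)
alpha = 0.6075

0.6075


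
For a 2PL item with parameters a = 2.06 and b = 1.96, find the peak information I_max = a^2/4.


For 2PL, max info at theta = b = 1.96
I_max = a^2 / 4 = 2.06^2 / 4
= 4.2436 / 4
I_max = 1.0609

1.0609


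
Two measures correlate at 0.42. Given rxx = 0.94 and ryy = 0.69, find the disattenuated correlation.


r_corrected = rxy / sqrt(rxx * ryy)
= 0.42 / sqrt(0.94 * 0.69)
= 0.42 / sqrt(0.6486)
= 0.42 / 0.805357
r_corrected = 0.5215

0.5215


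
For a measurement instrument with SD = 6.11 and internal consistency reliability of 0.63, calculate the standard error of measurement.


SEM = SD * sqrt(1 - rxx)
SEM = 6.11 * sqrt(1 - 0.63)
SEM = 6.11 * sqrt(0.37) = 6.11 * 0.608276
SEM = 3.7166

3.7166


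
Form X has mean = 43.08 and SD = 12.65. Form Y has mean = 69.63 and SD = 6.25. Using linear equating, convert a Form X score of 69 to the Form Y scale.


slope = SD_Y / SD_X = 6.25 / 12.65 ~ 0.4941
intercept = mean_Y - slope * mean_X = 69.63 - (6.25 / 12.65) * 43.08 ~ 48.3454
Y = slope * X + intercept. To avoid rounding drift from the rounded slope/intercept, evaluate the equivalent form Y = mean_Y + SD_Y * (X - mean_X) / SD_X at full precision:
Y = 69.63 + 6.25 * (69 - 43.08) / 12.65
Y = 69.63 + 6.25 * 25.92 / 12.65
Y = 69.63 + 162.0 / 12.65
Y = 69.63 + 12.8063
Y = 82.4363

82.4363


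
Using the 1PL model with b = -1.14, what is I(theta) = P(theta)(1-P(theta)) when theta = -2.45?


P = 1/(1+exp(-(-2.45--1.14))) = 0.2125
I = P*(1-P) = 0.2125 * 0.7875
I = 0.1673

0.1673


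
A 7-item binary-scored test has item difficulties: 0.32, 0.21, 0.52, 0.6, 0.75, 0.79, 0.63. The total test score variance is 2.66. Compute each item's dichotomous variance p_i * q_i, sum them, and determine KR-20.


For each item, compute p_i * q_i:
  Item 1: 0.32 * 0.68 = 0.2176
  Item 2: 0.21 * 0.79 = 0.1659
  Item 3: 0.52 * 0.48 = 0.2496
  Item 4: 0.6 * 0.4 = 0.24
  Item 5: 0.75 * 0.25 = 0.1875
  Item 6: 0.79 * 0.21 = 0.1659
  Item 7: 0.63 * 0.37 = 0.2331
Sum(p_i * q_i) = 0.2176 + 0.1659 + 0.2496 + 0.24 + 0.1875 + 0.1659 + 0.2331 = 1.4596
KR-20 = (k/(k-1)) * (1 - Sum(p_i*q_i) / Var_total)
= (7/6) * (1 - 1.4596/2.66)
= 1.1667 * 0.4513
KR-20 = 0.5265

0.5265


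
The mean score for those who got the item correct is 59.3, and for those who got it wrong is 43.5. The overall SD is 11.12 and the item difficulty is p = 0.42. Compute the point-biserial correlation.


q = 1 - p = 0.58
rpb = ((M1 - M0) / SD) * sqrt(p * q)
rpb = ((59.3 - 43.5) / 11.12) * sqrt(0.42 * 0.58)
rpb = 0.7013

0.7013


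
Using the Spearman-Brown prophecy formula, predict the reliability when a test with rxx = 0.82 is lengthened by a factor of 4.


r_new = (n * rxx) / (1 + (n-1) * rxx)
r_new = (4 * 0.82) / (1 + 3 * 0.82)
r_new = 3.28 / 3.46
r_new = 0.948

0.948


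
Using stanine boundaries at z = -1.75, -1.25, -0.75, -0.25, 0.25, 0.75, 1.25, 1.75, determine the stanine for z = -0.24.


Stanine boundaries: [-1.75, -1.25, -0.75, -0.25, 0.25, 0.75, 1.25, 1.75]
z = -0.24
Check each boundary:
  z >= -1.75 -> could be stanine 2
  z >= -1.25 -> could be stanine 3
  z >= -0.75 -> could be stanine 4
  z >= -0.25 -> could be stanine 5
  z < 0.25
  z < 0.75
  z < 1.25
  z < 1.75
Highest qualifying boundary gives stanine = 5

5


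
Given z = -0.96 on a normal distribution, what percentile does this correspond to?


CDF(z) = 0.5 * (1 + erf(z/sqrt(2)))
erf(-0.6788) = -0.6629
CDF = 0.1685
Percentile rank = 0.1685 * 100 = 16.85

16.85


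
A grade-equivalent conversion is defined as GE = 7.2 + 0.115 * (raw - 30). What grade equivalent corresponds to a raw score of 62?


raw - median = 62 - 30 = 32
slope * diff = 0.115 * 32 = 3.68
GE = 7.2 + 3.68
GE = 10.88

10.88


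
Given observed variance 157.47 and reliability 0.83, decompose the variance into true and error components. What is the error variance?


var_true = rxx * var_obs = 0.83 * 157.47 = 130.7001
var_error = var_obs - var_true
var_error = 157.47 - 130.7001
var_error = 26.7699

26.7699


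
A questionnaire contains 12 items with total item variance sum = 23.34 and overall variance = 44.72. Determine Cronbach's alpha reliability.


alpha = (k/(k-1)) * (1 - sum(si^2)/s_total^2)
= (12/11) * (1 - 23.34/44.72)
alpha = 0.5215

0.5215


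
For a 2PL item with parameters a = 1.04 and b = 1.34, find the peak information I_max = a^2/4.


For 2PL, max info at theta = b = 1.34
I_max = a^2 / 4 = 1.04^2 / 4
= 1.0816 / 4
I_max = 0.2704

0.2704


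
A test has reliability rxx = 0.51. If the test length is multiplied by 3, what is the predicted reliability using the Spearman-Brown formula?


r_new = (n * rxx) / (1 + (n-1) * rxx)
r_new = (3 * 0.51) / (1 + 2 * 0.51)
r_new = 1.53 / 2.02
r_new = 0.7574

0.7574


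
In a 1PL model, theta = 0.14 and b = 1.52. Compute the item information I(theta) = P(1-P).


P = 1/(1+exp(-(0.14-1.52))) = 0.201
I = P*(1-P) = 0.201 * 0.799
I = 0.1606

0.1606


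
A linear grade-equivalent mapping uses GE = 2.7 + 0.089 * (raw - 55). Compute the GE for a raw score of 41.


raw - median = 41 - 55 = -14
slope * diff = 0.089 * -14 = -1.246
GE = 2.7 + -1.246
GE = 1.454

1.454


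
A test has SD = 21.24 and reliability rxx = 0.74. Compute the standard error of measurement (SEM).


SEM = SD * sqrt(1 - rxx)
SEM = 21.24 * sqrt(1 - 0.74)
SEM = 21.24 * sqrt(0.26) = 21.24 * 0.509902
SEM = 10.8303

10.8303


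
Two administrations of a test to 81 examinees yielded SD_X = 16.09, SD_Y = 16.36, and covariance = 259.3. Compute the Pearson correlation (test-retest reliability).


r = cov(X,Y) / (SD_X * SD_Y)
r = 259.3 / (16.09 * 16.36)
r = 259.3 / 263.2324
r = 0.9851

0.9851


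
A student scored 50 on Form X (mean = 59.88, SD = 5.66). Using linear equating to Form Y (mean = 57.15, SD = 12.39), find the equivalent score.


slope = SD_Y / SD_X = 12.39 / 5.66 ~ 2.189
intercept = mean_Y - slope * mean_X = 57.15 - (12.39 / 5.66) * 59.88 ~ -73.9301
Y = slope * X + intercept. To avoid rounding drift from the rounded slope/intercept, evaluate the equivalent form Y = mean_Y + SD_Y * (X - mean_X) / SD_X at full precision:
Y = 57.15 + 12.39 * (50 - 59.88) / 5.66
Y = 57.15 - 12.39 * 9.88 / 5.66
Y = 57.15 - 122.4132 / 5.66
Y = 57.15 - 21.6278
Y = 35.5222

35.5222


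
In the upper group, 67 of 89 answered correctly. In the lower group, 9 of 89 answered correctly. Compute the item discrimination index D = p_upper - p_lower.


p_upper = 67/89 = 0.7528
p_lower = 9/89 = 0.1011
D = 0.7528 - 0.1011 = 0.6517

0.6517


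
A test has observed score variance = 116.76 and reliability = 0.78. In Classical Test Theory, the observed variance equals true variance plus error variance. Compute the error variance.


var_true = rxx * var_obs = 0.78 * 116.76 = 91.0728
var_error = var_obs - var_true
var_error = 116.76 - 91.0728
var_error = 25.6872

25.6872


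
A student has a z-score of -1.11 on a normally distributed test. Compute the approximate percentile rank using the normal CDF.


CDF(z) = 0.5 * (1 + erf(z/sqrt(2)))
erf(-0.7849) = -0.733
CDF = 0.1335
Percentile rank = 0.1335 * 100 = 13.35

13.35


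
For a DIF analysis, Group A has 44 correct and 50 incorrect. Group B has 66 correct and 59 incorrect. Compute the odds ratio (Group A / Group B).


Odds_A = 44/50 = 0.88
Odds_B = 66/59 = 1.1186
OR = Odds_A / Odds_B = 0.88 / 1.1186
Exactly, OR = (44 * 59) / (50 * 66) = 2596 / 3300
OR = 0.7867

0.7867


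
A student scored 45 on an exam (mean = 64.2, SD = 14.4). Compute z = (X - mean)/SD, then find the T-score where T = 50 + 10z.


z = (X - mean) / SD = (45 - 64.2) / 14.4
z = -19.2 / 14.4
z = -1.3333
T-score = T = 50 + 10z
Carry z at full precision (z = -19.2 / 14.4) into the conversion:
T-score = 50 + 10 * (-19.2 / 14.4) = 50 + -192 / 14.4
T-score = 50 + -13.3333
T-score = 36.6667

36.6667


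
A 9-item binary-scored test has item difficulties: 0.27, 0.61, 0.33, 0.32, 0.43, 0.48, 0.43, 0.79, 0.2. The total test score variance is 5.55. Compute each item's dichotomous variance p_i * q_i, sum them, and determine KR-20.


For each item, compute p_i * q_i:
  Item 1: 0.27 * 0.73 = 0.1971
  Item 2: 0.61 * 0.39 = 0.2379
  Item 3: 0.33 * 0.67 = 0.2211
  Item 4: 0.32 * 0.68 = 0.2176
  Item 5: 0.43 * 0.57 = 0.2451
  Item 6: 0.48 * 0.52 = 0.2496
  Item 7: 0.43 * 0.57 = 0.2451
  Item 8: 0.79 * 0.21 = 0.1659
  Item 9: 0.2 * 0.8 = 0.16
Sum(p_i * q_i) = 0.1971 + 0.2379 + 0.2211 + 0.2176 + 0.2451 + 0.2496 + 0.2451 + 0.1659 + 0.16 = 1.9394
KR-20 = (k/(k-1)) * (1 - Sum(p_i*q_i) / Var_total)
= (9/8) * (1 - 1.9394/5.55)
= 1.125 * 0.6506
KR-20 = 0.7319

0.7319


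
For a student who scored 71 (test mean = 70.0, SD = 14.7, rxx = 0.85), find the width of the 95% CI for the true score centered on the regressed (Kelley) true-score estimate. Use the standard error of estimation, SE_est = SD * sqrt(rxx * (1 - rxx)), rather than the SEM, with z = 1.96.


True score estimate = 0.85*71 + 0.15*70.0 = 70.85
SE_est = SD * sqrt(rxx * (1 - rxx)) = 14.7 * sqrt(0.85 * 0.15) = 14.7 * sqrt(0.1275) = 5.24895
CI = T_est +/- z * SE_est, so width = 2 * z * SE_est = 2 * 1.96 * 5.24895
Width = 20.5759

20.5759


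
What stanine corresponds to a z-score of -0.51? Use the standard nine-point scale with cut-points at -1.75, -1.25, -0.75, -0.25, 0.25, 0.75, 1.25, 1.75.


Stanine boundaries: [-1.75, -1.25, -0.75, -0.25, 0.25, 0.75, 1.25, 1.75]
z = -0.51
Check each boundary:
  z >= -1.75 -> could be stanine 2
  z >= -1.25 -> could be stanine 3
  z >= -0.75 -> could be stanine 4
  z < -0.25
  z < 0.25
  z < 0.75
  z < 1.25
  z < 1.75
Highest qualifying boundary gives stanine = 4

4


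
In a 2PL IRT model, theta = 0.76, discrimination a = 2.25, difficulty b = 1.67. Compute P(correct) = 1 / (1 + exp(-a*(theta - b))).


a*(theta - b) = 2.25 * (0.76 - 1.67) = -2.0475
exp(--2.0475) = 7.7485
P = 1 / (1 + 7.7485)
P = 0.1143

0.1143


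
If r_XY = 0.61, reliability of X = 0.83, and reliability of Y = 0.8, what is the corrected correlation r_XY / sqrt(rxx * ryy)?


r_corrected = rxy / sqrt(rxx * ryy)
= 0.61 / sqrt(0.83 * 0.8)
= 0.61 / sqrt(0.664)
= 0.61 / 0.814862
r_corrected = 0.7486

0.7486


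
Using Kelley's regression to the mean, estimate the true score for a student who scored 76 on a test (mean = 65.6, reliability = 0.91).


T_est = rxx * X + (1 - rxx) * mean
T_est = 0.91 * 76 + 0.09 * 65.6
T_est = 69.16 + 5.904
T_est = 75.064

75.064


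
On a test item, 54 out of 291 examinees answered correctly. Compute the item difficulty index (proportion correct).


Item difficulty p = number correct / total examinees
p = 54 / 291
p = 0.1856

0.1856


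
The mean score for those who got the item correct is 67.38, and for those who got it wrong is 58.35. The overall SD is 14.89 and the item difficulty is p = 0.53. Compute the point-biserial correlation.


q = 1 - p = 0.47
rpb = ((M1 - M0) / SD) * sqrt(p * q)
rpb = ((67.38 - 58.35) / 14.89) * sqrt(0.53 * 0.47)
rpb = 0.3027

0.3027


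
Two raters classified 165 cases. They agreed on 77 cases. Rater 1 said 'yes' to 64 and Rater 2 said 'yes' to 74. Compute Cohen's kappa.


P_o = 77/165 = 0.466667
P_e = (64*74 + 101*91) / 27225 = 0.511552
kappa = (P_o - P_e) / (1 - P_e)
kappa = (0.466667 - 0.511552) / (1 - 0.511552)
kappa = -0.0919

-0.0919


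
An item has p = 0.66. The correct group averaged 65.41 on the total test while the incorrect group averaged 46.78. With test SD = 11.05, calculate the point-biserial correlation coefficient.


q = 1 - p = 0.34
rpb = ((M1 - M0) / SD) * sqrt(p * q)
rpb = ((65.41 - 46.78) / 11.05) * sqrt(0.66 * 0.34)
rpb = 0.7987

0.7987


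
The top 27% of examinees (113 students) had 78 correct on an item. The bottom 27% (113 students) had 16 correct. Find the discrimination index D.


p_upper = 78/113 = 0.6903
p_lower = 16/113 = 0.1416
D = 0.6903 - 0.1416 = 0.5487

0.5487


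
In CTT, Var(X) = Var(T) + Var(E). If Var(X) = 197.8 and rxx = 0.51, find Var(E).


var_true = rxx * var_obs = 0.51 * 197.8 = 100.878
var_error = var_obs - var_true
var_error = 197.8 - 100.878
var_error = 96.922

96.922


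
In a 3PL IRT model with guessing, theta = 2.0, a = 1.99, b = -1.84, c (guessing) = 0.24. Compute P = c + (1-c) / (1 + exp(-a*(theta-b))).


logit = 1.99*(2.0 - -1.84) = 7.6416
P* = 1/(1 + exp(-7.6416)) = 0.9995
P = 0.24 + (1 - 0.24) * 0.9995
P = 0.9996

0.9996


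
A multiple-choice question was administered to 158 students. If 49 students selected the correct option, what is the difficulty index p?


Item difficulty p = number correct / total examinees
p = 49 / 158
p = 0.3101

0.3101


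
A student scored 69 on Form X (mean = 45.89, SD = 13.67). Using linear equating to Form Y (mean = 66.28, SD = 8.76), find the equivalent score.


slope = SD_Y / SD_X = 8.76 / 13.67 ~ 0.6408
intercept = mean_Y - slope * mean_X = 66.28 - (8.76 / 13.67) * 45.89 ~ 36.8728
Y = slope * X + intercept. To avoid rounding drift from the rounded slope/intercept, evaluate the equivalent form Y = mean_Y + SD_Y * (X - mean_X) / SD_X at full precision:
Y = 66.28 + 8.76 * (69 - 45.89) / 13.67
Y = 66.28 + 8.76 * 23.11 / 13.67
Y = 66.28 + 202.4436 / 13.67
Y = 66.28 + 14.8093
Y = 81.0893

81.0893


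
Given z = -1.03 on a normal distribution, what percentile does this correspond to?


CDF(z) = 0.5 * (1 + erf(z/sqrt(2)))
erf(-0.7283) = -0.697
CDF = 0.1515
Percentile rank = 0.1515 * 100 = 15.15

15.15


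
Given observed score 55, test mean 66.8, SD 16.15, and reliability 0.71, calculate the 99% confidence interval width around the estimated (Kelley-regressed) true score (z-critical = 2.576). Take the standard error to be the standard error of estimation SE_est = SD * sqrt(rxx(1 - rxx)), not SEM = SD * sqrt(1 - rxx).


True score estimate = 0.71*55 + 0.29*66.8 = 58.422
SE_est = SD * sqrt(rxx * (1 - rxx)) = 16.15 * sqrt(0.71 * 0.29) = 16.15 * sqrt(0.2059) = 7.328257
CI = T_est +/- z * SE_est, so width = 2 * z * SE_est = 2 * 2.576 * 7.328257
Width = 37.7552

37.7552


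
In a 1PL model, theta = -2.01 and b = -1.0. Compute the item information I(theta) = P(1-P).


P = 1/(1+exp(-(-2.01--1.0))) = 0.267
I = P*(1-P) = 0.267 * 0.733
I = 0.1957

0.1957


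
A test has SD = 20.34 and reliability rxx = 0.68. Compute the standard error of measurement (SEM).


SEM = SD * sqrt(1 - rxx)
SEM = 20.34 * sqrt(1 - 0.68)
SEM = 20.34 * sqrt(0.32) = 20.34 * 0.565685
SEM = 11.506

11.506


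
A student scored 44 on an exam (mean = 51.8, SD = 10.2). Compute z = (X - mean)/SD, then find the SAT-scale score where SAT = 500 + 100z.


z = (X - mean) / SD = (44 - 51.8) / 10.2
z = -7.8 / 10.2
z = -0.7647
SAT-scale = SAT = 500 + 100z
Carry z at full precision (z = -7.8 / 10.2) into the conversion:
SAT-scale = 500 + 100 * (-7.8 / 10.2) = 500 + -780 / 10.2
SAT-scale = 500 + -76.4706
SAT-scale = 423.5294

423.5294


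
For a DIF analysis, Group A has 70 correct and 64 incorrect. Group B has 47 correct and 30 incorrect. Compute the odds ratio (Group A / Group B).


Odds_A = 70/64 = 1.0938
Odds_B = 47/30 = 1.5667
OR = Odds_A / Odds_B = 1.0938 / 1.5667
Exactly, OR = (70 * 30) / (64 * 47) = 2100 / 3008
OR = 0.6981

0.6981


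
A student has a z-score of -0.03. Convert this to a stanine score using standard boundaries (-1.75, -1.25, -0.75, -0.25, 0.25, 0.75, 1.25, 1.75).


Stanine boundaries: [-1.75, -1.25, -0.75, -0.25, 0.25, 0.75, 1.25, 1.75]
z = -0.03
Check each boundary:
  z >= -1.75 -> could be stanine 2
  z >= -1.25 -> could be stanine 3
  z >= -0.75 -> could be stanine 4
  z >= -0.25 -> could be stanine 5
  z < 0.25
  z < 0.75
  z < 1.25
  z < 1.75
Highest qualifying boundary gives stanine = 5

5


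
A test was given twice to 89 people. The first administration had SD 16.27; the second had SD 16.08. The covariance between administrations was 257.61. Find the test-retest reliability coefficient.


r = cov(X,Y) / (SD_X * SD_Y)
r = 257.61 / (16.27 * 16.08)
r = 257.61 / 261.6216
r = 0.9847

0.9847


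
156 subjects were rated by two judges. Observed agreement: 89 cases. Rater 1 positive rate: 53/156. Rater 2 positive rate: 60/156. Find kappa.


P_o = 89/156 = 0.570513
P_e = (53*60 + 103*96) / 24336 = 0.536982
kappa = (P_o - P_e) / (1 - P_e)
kappa = (0.570513 - 0.536982) / (1 - 0.536982)
kappa = 0.0724

0.0724


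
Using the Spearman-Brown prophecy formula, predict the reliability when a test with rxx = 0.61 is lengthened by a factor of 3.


r_new = (n * rxx) / (1 + (n-1) * rxx)
r_new = (3 * 0.61) / (1 + 2 * 0.61)
r_new = 1.83 / 2.22
r_new = 0.8243

0.8243


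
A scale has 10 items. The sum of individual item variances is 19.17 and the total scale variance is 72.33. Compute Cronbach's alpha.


alpha = (k/(k-1)) * (1 - sum(si^2)/s_total^2)
= (10/9) * (1 - 19.17/72.33)
alpha = 0.8166

0.8166


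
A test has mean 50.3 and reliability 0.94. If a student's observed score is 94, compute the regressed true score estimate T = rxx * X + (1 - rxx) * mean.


T_est = rxx * X + (1 - rxx) * mean
T_est = 0.94 * 94 + 0.06 * 50.3
T_est = 88.36 + 3.018
T_est = 91.378

91.378


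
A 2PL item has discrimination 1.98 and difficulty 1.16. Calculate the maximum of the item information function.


For 2PL, max info at theta = b = 1.16
I_max = a^2 / 4 = 1.98^2 / 4
= 3.9204 / 4
I_max = 0.9801

0.9801


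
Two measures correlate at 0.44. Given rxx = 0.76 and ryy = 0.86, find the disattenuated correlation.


r_corrected = rxy / sqrt(rxx * ryy)
= 0.44 / sqrt(0.76 * 0.86)
= 0.44 / sqrt(0.6536)
= 0.44 / 0.808455
r_corrected = 0.5442

0.5442


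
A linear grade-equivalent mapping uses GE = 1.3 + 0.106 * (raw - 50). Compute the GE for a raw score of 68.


raw - median = 68 - 50 = 18
slope * diff = 0.106 * 18 = 1.908
GE = 1.3 + 1.908
GE = 3.208

3.208


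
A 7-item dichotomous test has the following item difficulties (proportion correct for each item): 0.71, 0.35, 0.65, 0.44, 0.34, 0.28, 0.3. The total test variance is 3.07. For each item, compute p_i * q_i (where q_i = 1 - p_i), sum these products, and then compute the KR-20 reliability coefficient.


For each item, compute p_i * q_i:
  Item 1: 0.71 * 0.29 = 0.2059
  Item 2: 0.35 * 0.65 = 0.2275
  Item 3: 0.65 * 0.35 = 0.2275
  Item 4: 0.44 * 0.56 = 0.2464
  Item 5: 0.34 * 0.66 = 0.2244
  Item 6: 0.28 * 0.72 = 0.2016
  Item 7: 0.3 * 0.7 = 0.21
Sum(p_i * q_i) = 0.2059 + 0.2275 + 0.2275 + 0.2464 + 0.2244 + 0.2016 + 0.21 = 1.5433
KR-20 = (k/(k-1)) * (1 - Sum(p_i*q_i) / Var_total)
= (7/6) * (1 - 1.5433/3.07)
= 1.1667 * 0.4973
KR-20 = 0.5802

0.5802


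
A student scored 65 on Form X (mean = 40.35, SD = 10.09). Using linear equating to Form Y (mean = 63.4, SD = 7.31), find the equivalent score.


slope = SD_Y / SD_X = 7.31 / 10.09 ~ 0.7245
intercept = mean_Y - slope * mean_X = 63.4 - (7.31 / 10.09) * 40.35 ~ 34.1672
Y = slope * X + intercept. To avoid rounding drift from the rounded slope/intercept, evaluate the equivalent form Y = mean_Y + SD_Y * (X - mean_X) / SD_X at full precision:
Y = 63.4 + 7.31 * (65 - 40.35) / 10.09
Y = 63.4 + 7.31 * 24.65 / 10.09
Y = 63.4 + 180.1915 / 10.09
Y = 63.4 + 17.8584
Y = 81.2584

81.2584


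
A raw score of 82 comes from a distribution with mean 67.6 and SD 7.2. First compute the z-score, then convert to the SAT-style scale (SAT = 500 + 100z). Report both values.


z = (X - mean) / SD = (82 - 67.6) / 7.2
z = 14.4 / 7.2
z = 2.0
SAT-scale = SAT = 500 + 100z
Carry z at full precision (z = 14.4 / 7.2) into the conversion:
SAT-scale = 500 + 100 * (14.4 / 7.2) = 500 + 1440 / 7.2
SAT-scale = 500 + 200.0
SAT-scale = 700.0

700.0


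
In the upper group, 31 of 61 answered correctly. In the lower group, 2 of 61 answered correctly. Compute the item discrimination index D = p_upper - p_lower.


p_upper = 31/61 = 0.5082
p_lower = 2/61 = 0.0328
D = 0.5082 - 0.0328 = 0.4754

0.4754


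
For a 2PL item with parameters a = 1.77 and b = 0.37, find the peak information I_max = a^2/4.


For 2PL, max info at theta = b = 0.37
I_max = a^2 / 4 = 1.77^2 / 4
= 3.1329 / 4
I_max = 0.7832

0.7832


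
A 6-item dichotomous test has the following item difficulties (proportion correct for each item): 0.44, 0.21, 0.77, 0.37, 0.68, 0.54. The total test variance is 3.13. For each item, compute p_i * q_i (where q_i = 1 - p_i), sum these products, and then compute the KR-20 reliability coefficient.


For each item, compute p_i * q_i:
  Item 1: 0.44 * 0.56 = 0.2464
  Item 2: 0.21 * 0.79 = 0.1659
  Item 3: 0.77 * 0.23 = 0.1771
  Item 4: 0.37 * 0.63 = 0.2331
  Item 5: 0.68 * 0.32 = 0.2176
  Item 6: 0.54 * 0.46 = 0.2484
Sum(p_i * q_i) = 0.2464 + 0.1659 + 0.1771 + 0.2331 + 0.2176 + 0.2484 = 1.2885
KR-20 = (k/(k-1)) * (1 - Sum(p_i*q_i) / Var_total)
= (6/5) * (1 - 1.2885/3.13)
= 1.2 * 0.5883
KR-20 = 0.706

0.706


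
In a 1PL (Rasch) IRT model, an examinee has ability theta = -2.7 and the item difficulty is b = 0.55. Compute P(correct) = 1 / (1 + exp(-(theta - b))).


theta - b = -2.7 - 0.55 = -3.25
exp(-(theta - b)) = exp(3.25) = 25.7903
P = 1 / (1 + 25.7903)
P = 0.0373

0.0373


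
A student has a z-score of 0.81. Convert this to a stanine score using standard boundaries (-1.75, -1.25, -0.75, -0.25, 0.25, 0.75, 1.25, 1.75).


Stanine boundaries: [-1.75, -1.25, -0.75, -0.25, 0.25, 0.75, 1.25, 1.75]
z = 0.81
Check each boundary:
  z >= -1.75 -> could be stanine 2
  z >= -1.25 -> could be stanine 3
  z >= -0.75 -> could be stanine 4
  z >= -0.25 -> could be stanine 5
  z >= 0.25 -> could be stanine 6
  z >= 0.75 -> could be stanine 7
  z < 1.25
  z < 1.75
Highest qualifying boundary gives stanine = 7

7


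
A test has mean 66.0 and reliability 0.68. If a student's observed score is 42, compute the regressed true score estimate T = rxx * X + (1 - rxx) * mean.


T_est = rxx * X + (1 - rxx) * mean
T_est = 0.68 * 42 + 0.32 * 66.0
T_est = 28.56 + 21.12
T_est = 49.68

49.68


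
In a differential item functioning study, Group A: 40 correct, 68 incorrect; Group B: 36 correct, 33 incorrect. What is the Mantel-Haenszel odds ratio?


Odds_A = 40/68 = 0.5882
Odds_B = 36/33 = 1.0909
OR = Odds_A / Odds_B = 0.5882 / 1.0909
Exactly, OR = (40 * 33) / (68 * 36) = 1320 / 2448
OR = 0.5392

0.5392


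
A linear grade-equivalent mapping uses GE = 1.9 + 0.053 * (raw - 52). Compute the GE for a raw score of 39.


raw - median = 39 - 52 = -13
slope * diff = 0.053 * -13 = -0.689
GE = 1.9 + -0.689
GE = 1.211

1.211


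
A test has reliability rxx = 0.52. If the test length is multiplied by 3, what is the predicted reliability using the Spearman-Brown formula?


r_new = (n * rxx) / (1 + (n-1) * rxx)
r_new = (3 * 0.52) / (1 + 2 * 0.52)
r_new = 1.56 / 2.04
r_new = 0.7647

0.7647


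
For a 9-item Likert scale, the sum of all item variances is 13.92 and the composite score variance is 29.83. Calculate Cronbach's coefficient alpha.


alpha = (k/(k-1)) * (1 - sum(si^2)/s_total^2)
= (9/8) * (1 - 13.92/29.83)
alpha = 0.6

0.6


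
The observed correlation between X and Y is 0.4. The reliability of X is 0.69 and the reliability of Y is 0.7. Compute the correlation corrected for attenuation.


r_corrected = rxy / sqrt(rxx * ryy)
= 0.4 / sqrt(0.69 * 0.7)
= 0.4 / sqrt(0.483)
= 0.4 / 0.694982
r_corrected = 0.5756

0.5756


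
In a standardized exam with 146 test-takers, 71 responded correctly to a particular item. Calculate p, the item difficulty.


Item difficulty p = number correct / total examinees
p = 71 / 146
p = 0.4863

0.4863


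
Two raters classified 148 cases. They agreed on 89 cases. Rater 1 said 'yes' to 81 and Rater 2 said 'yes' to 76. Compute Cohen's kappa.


P_o = 89/148 = 0.601351
P_e = (81*76 + 67*72) / 21904 = 0.501278
kappa = (P_o - P_e) / (1 - P_e)
kappa = (0.601351 - 0.501278) / (1 - 0.501278)
kappa = 0.2007

0.2007


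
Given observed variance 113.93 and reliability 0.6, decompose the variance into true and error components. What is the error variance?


var_true = rxx * var_obs = 0.6 * 113.93 = 68.358
var_error = var_obs - var_true
var_error = 113.93 - 68.358
var_error = 45.572

45.572


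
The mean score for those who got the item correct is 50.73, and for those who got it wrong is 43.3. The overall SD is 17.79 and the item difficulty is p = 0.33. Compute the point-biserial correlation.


q = 1 - p = 0.67
rpb = ((M1 - M0) / SD) * sqrt(p * q)
rpb = ((50.73 - 43.3) / 17.79) * sqrt(0.33 * 0.67)
rpb = 0.1964

0.1964


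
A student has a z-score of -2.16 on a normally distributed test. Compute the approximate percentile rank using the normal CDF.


CDF(z) = 0.5 * (1 + erf(z/sqrt(2)))
erf(-1.5274) = -0.9692
CDF = 0.0154
Percentile rank = 0.0154 * 100 = 1.54

1.54


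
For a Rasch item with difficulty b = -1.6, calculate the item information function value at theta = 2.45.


P = 1/(1+exp(-(2.45--1.6))) = 0.9829
I = P*(1-P) = 0.9829 * 0.0171
I = 0.0168

0.0168


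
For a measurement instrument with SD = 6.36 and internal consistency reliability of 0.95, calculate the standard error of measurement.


SEM = SD * sqrt(1 - rxx)
SEM = 6.36 * sqrt(1 - 0.95)
SEM = 6.36 * sqrt(0.05) = 6.36 * 0.223607
SEM = 1.4221

1.4221


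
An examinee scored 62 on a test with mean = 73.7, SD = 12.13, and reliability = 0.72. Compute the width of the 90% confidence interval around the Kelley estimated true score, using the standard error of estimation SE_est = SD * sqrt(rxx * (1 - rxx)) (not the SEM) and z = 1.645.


True score estimate = 0.72*62 + 0.28*73.7 = 65.276
SE_est = SD * sqrt(rxx * (1 - rxx)) = 12.13 * sqrt(0.72 * 0.28) = 12.13 * sqrt(0.2016) = 5.446356
CI = T_est +/- z * SE_est, so width = 2 * z * SE_est = 2 * 1.645 * 5.446356
Width = 17.9185

17.9185


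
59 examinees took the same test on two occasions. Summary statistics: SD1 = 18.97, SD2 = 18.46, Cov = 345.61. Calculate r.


r = cov(X,Y) / (SD_X * SD_Y)
r = 345.61 / (18.97 * 18.46)
r = 345.61 / 350.1862
r = 0.9869

0.9869


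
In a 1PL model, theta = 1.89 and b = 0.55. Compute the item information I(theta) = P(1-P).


P = 1/(1+exp(-(1.89-0.55))) = 0.7925
I = P*(1-P) = 0.7925 * 0.2075
I = 0.1644

0.1644


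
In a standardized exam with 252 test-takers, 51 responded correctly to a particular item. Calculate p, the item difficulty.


Item difficulty p = number correct / total examinees
p = 51 / 252
p = 0.2024

0.2024


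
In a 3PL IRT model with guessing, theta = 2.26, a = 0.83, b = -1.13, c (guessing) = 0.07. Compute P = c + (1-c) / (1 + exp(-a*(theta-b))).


logit = 0.83*(2.26 - -1.13) = 2.8137
P* = 1/(1 + exp(-2.8137)) = 0.9434
P = 0.07 + (1 - 0.07) * 0.9434
P = 0.9474

0.9474


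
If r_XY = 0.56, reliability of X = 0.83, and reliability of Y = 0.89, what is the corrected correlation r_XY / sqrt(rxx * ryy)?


r_corrected = rxy / sqrt(rxx * ryy)
= 0.56 / sqrt(0.83 * 0.89)
= 0.56 / sqrt(0.7387)
= 0.56 / 0.859477
r_corrected = 0.6516

0.6516


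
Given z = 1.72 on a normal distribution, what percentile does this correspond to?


CDF(z) = 0.5 * (1 + erf(z/sqrt(2)))
erf(1.2162) = 0.9146
CDF = 0.9573
Percentile rank = 0.9573 * 100 = 95.73

95.73


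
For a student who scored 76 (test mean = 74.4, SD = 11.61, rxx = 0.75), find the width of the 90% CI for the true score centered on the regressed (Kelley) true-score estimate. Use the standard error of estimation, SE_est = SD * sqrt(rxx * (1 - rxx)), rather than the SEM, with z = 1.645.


True score estimate = 0.75*76 + 0.25*74.4 = 75.6
SE_est = SD * sqrt(rxx * (1 - rxx)) = 11.61 * sqrt(0.75 * 0.25) = 11.61 * sqrt(0.1875) = 5.027277
CI = T_est +/- z * SE_est, so width = 2 * z * SE_est = 2 * 1.645 * 5.027277
Width = 16.5397

16.5397


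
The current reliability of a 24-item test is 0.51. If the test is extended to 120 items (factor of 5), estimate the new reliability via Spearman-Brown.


r_new = (n * rxx) / (1 + (n-1) * rxx)
r_new = (5 * 0.51) / (1 + 4 * 0.51)
r_new = 2.55 / 3.04
r_new = 0.8388

0.8388


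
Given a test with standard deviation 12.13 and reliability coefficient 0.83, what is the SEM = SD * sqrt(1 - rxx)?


SEM = SD * sqrt(1 - rxx)
SEM = 12.13 * sqrt(1 - 0.83)
SEM = 12.13 * sqrt(0.17) = 12.13 * 0.412311
SEM = 5.0013

5.0013


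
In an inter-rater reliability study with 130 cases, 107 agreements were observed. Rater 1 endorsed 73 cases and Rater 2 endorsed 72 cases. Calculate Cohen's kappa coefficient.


P_o = 107/130 = 0.823077
P_e = (73*72 + 57*58) / 16900 = 0.506627
kappa = (P_o - P_e) / (1 - P_e)
kappa = (0.823077 - 0.506627) / (1 - 0.506627)
kappa = 0.6414

0.6414


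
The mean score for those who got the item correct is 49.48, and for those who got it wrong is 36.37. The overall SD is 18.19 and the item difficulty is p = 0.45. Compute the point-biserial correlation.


q = 1 - p = 0.55
rpb = ((M1 - M0) / SD) * sqrt(p * q)
rpb = ((49.48 - 36.37) / 18.19) * sqrt(0.45 * 0.55)
rpb = 0.3586

0.3586


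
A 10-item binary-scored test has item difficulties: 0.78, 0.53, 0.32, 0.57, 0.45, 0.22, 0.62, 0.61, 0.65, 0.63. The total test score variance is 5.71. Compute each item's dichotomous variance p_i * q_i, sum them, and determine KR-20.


For each item, compute p_i * q_i:
  Item 1: 0.78 * 0.22 = 0.1716
  Item 2: 0.53 * 0.47 = 0.2491
  Item 3: 0.32 * 0.68 = 0.2176
  Item 4: 0.57 * 0.43 = 0.2451
  Item 5: 0.45 * 0.55 = 0.2475
  Item 6: 0.22 * 0.78 = 0.1716
  Item 7: 0.62 * 0.38 = 0.2356
  Item 8: 0.61 * 0.39 = 0.2379
  Item 9: 0.65 * 0.35 = 0.2275
  Item 10: 0.63 * 0.37 = 0.2331
Sum(p_i * q_i) = 0.1716 + 0.2491 + 0.2176 + 0.2451 + 0.2475 + 0.1716 + 0.2356 + 0.2379 + 0.2275 + 0.2331 = 2.2366
KR-20 = (k/(k-1)) * (1 - Sum(p_i*q_i) / Var_total)
= (10/9) * (1 - 2.2366/5.71)
= 1.1111 * 0.6083
KR-20 = 0.6759

0.6759


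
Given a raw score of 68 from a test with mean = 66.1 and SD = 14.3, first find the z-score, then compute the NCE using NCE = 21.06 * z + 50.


z = (X - mean) / SD = (68 - 66.1) / 14.3
z = 1.9 / 14.3
z = 0.1329
NCE = NCE = 21.06z + 50
Carry z at full precision (z = 1.9 / 14.3) into the conversion:
NCE = 21.06 * (1.9 / 14.3) + 50 = 40.014 / 14.3 + 50
NCE = 2.7982 + 50
NCE = 52.7982

52.7982


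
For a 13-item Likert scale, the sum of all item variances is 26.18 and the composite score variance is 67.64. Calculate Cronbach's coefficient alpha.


alpha = (k/(k-1)) * (1 - sum(si^2)/s_total^2)
= (13/12) * (1 - 26.18/67.64)
alpha = 0.664

0.664


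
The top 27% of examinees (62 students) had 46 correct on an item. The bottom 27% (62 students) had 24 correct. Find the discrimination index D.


p_upper = 46/62 = 0.7419
p_lower = 24/62 = 0.3871
D = 0.7419 - 0.3871 = 0.3548

0.3548


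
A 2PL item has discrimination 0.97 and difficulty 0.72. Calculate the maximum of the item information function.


For 2PL, max info at theta = b = 0.72
I_max = a^2 / 4 = 0.97^2 / 4
= 0.9409 / 4
I_max = 0.2352

0.2352


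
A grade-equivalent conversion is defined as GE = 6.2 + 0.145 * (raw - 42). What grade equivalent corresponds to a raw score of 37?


raw - median = 37 - 42 = -5
slope * diff = 0.145 * -5 = -0.725
GE = 6.2 + -0.725
GE = 5.475

5.475


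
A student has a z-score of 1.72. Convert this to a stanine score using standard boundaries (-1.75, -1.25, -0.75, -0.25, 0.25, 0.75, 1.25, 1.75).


Stanine boundaries: [-1.75, -1.25, -0.75, -0.25, 0.25, 0.75, 1.25, 1.75]
z = 1.72
Check each boundary:
  z >= -1.75 -> could be stanine 2
  z >= -1.25 -> could be stanine 3
  z >= -0.75 -> could be stanine 4
  z >= -0.25 -> could be stanine 5
  z >= 0.25 -> could be stanine 6
  z >= 0.75 -> could be stanine 7
  z >= 1.25 -> could be stanine 8
  z < 1.75
Highest qualifying boundary gives stanine = 8

8


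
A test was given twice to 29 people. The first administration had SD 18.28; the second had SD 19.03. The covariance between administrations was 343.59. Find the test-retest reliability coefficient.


r = cov(X,Y) / (SD_X * SD_Y)
r = 343.59 / (18.28 * 19.03)
r = 343.59 / 347.8684
r = 0.9877

0.9877


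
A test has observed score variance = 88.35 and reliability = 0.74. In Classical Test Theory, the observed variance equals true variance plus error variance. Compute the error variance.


var_true = rxx * var_obs = 0.74 * 88.35 = 65.379
var_error = var_obs - var_true
var_error = 88.35 - 65.379
var_error = 22.971

22.971


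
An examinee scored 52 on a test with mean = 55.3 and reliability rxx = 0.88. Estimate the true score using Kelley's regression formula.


T_est = rxx * X + (1 - rxx) * mean
T_est = 0.88 * 52 + 0.12 * 55.3
T_est = 45.76 + 6.636
T_est = 52.396

52.396


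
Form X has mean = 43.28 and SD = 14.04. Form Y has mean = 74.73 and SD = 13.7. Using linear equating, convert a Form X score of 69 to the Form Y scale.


slope = SD_Y / SD_X = 13.7 / 14.04 ~ 0.9758
intercept = mean_Y - slope * mean_X = 74.73 - (13.7 / 14.04) * 43.28 ~ 32.4981
Y = slope * X + intercept. To avoid rounding drift from the rounded slope/intercept, evaluate the equivalent form Y = mean_Y + SD_Y * (X - mean_X) / SD_X at full precision:
Y = 74.73 + 13.7 * (69 - 43.28) / 14.04
Y = 74.73 + 13.7 * 25.72 / 14.04
Y = 74.73 + 352.364 / 14.04
Y = 74.73 + 25.0972
Y = 99.8272

99.8272


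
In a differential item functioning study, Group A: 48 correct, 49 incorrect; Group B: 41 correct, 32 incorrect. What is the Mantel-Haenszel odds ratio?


Odds_A = 48/49 = 0.9796
Odds_B = 41/32 = 1.2812
OR = Odds_A / Odds_B = 0.9796 / 1.2812
Exactly, OR = (48 * 32) / (49 * 41) = 1536 / 2009
OR = 0.7646

0.7646


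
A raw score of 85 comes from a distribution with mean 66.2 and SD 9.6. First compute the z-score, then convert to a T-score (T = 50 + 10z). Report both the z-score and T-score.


z = (X - mean) / SD = (85 - 66.2) / 9.6
z = 18.8 / 9.6
z = 1.9583
T-score = T = 50 + 10z
Carry z at full precision (z = 18.8 / 9.6) into the conversion:
T-score = 50 + 10 * (18.8 / 9.6) = 50 + 188 / 9.6
T-score = 50 + 19.5833
T-score = 69.5833

69.5833


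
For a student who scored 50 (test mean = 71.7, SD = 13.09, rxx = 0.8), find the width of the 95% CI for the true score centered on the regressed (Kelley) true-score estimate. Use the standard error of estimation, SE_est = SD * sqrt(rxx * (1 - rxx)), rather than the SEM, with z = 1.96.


True score estimate = 0.8*50 + 0.2*71.7 = 54.34
SE_est = SD * sqrt(rxx * (1 - rxx)) = 13.09 * sqrt(0.8 * 0.2) = 13.09 * sqrt(0.16) = 5.236
CI = T_est +/- z * SE_est, so width = 2 * z * SE_est = 2 * 1.96 * 5.236
Width = 20.5251

20.5251


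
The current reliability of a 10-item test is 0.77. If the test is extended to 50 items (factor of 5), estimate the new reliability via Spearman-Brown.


r_new = (n * rxx) / (1 + (n-1) * rxx)
r_new = (5 * 0.77) / (1 + 4 * 0.77)
r_new = 3.85 / 4.08
r_new = 0.9436

0.9436


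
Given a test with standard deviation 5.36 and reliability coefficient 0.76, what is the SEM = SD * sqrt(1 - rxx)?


SEM = SD * sqrt(1 - rxx)
SEM = 5.36 * sqrt(1 - 0.76)
SEM = 5.36 * sqrt(0.24) = 5.36 * 0.489898
SEM = 2.6259

2.6259


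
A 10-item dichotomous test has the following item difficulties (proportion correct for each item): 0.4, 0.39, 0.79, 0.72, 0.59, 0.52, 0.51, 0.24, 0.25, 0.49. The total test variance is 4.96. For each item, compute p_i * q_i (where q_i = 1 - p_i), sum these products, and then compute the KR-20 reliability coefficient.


For each item, compute p_i * q_i:
  Item 1: 0.4 * 0.6 = 0.24
  Item 2: 0.39 * 0.61 = 0.2379
  Item 3: 0.79 * 0.21 = 0.1659
  Item 4: 0.72 * 0.28 = 0.2016
  Item 5: 0.59 * 0.41 = 0.2419
  Item 6: 0.52 * 0.48 = 0.2496
  Item 7: 0.51 * 0.49 = 0.2499
  Item 8: 0.24 * 0.76 = 0.1824
  Item 9: 0.25 * 0.75 = 0.1875
  Item 10: 0.49 * 0.51 = 0.2499
Sum(p_i * q_i) = 0.24 + 0.2379 + 0.1659 + 0.2016 + 0.2419 + 0.2496 + 0.2499 + 0.1824 + 0.1875 + 0.2499 = 2.2066
KR-20 = (k/(k-1)) * (1 - Sum(p_i*q_i) / Var_total)
= (10/9) * (1 - 2.2066/4.96)
= 1.1111 * 0.5551
KR-20 = 0.6168

0.6168


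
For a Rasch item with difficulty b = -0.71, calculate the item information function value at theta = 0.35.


P = 1/(1+exp(-(0.35--0.71))) = 0.7427
I = P*(1-P) = 0.7427 * 0.2573
I = 0.1911

0.1911


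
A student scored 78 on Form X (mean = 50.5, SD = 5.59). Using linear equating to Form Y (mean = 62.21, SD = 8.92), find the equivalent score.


slope = SD_Y / SD_X = 8.92 / 5.59 ~ 1.5957
intercept = mean_Y - slope * mean_X = 62.21 - (8.92 / 5.59) * 50.5 ~ -18.3732
Y = slope * X + intercept. To avoid rounding drift from the rounded slope/intercept, evaluate the equivalent form Y = mean_Y + SD_Y * (X - mean_X) / SD_X at full precision:
Y = 62.21 + 8.92 * (78 - 50.5) / 5.59
Y = 62.21 + 8.92 * 27.5 / 5.59
Y = 62.21 + 245.3 / 5.59
Y = 62.21 + 43.8819
Y = 106.0919

106.0919


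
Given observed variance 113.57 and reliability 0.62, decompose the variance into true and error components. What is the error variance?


var_true = rxx * var_obs = 0.62 * 113.57 = 70.4134
var_error = var_obs - var_true
var_error = 113.57 - 70.4134
var_error = 43.1566

43.1566


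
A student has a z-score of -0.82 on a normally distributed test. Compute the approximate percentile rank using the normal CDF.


CDF(z) = 0.5 * (1 + erf(z/sqrt(2)))
erf(-0.5798) = -0.5878
CDF = 0.2061
Percentile rank = 0.2061 * 100 = 20.61

20.61


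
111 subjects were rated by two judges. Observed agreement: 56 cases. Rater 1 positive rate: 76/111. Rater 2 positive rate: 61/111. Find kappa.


P_o = 56/111 = 0.504505
P_e = (76*61 + 35*50) / 12321 = 0.518302
kappa = (P_o - P_e) / (1 - P_e)
kappa = (0.504505 - 0.518302) / (1 - 0.518302)
kappa = -0.0286

-0.0286


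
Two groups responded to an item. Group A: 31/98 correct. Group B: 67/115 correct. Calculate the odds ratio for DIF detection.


Odds_A = 31/67 = 0.4627
Odds_B = 67/48 = 1.3958
OR = Odds_A / Odds_B = 0.4627 / 1.3958
Exactly, OR = (31 * 48) / (67 * 67) = 1488 / 4489
OR = 0.3315

0.3315
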